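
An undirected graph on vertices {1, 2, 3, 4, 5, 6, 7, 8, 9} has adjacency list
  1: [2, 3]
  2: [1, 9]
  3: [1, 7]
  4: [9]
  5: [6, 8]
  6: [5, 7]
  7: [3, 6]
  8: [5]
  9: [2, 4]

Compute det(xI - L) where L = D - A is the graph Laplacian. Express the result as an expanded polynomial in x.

x^9 - 16x^8 + 105x^7 - 364x^6 + 715x^5 - 792x^4 + 462x^3 - 120x^2 + 9x

With the vertex order [1, 2, 3, 4, 5, 6, 7, 8, 9], the degrees are [2, 2, 2, 1, 2, 2, 2, 1, 2], giving D = diag(2, 2, 2, 1, 2, 2, 2, 1, 2) and L = D - A. L has integer entries, so p(x) = det(xI - L) has integer coefficients. Expanding the determinant yields x^9 - 16x^8 + 105x^7 - 364x^6 + 715x^5 - 792x^4 + 462x^3 - 120x^2 + 9x. Since p(0) = det(-L) = 0, x divides p(x).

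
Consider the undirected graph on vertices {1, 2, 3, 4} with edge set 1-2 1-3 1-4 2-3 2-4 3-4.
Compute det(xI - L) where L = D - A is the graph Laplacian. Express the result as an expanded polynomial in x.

Each diagonal entry of L is the vertex degree and each off-diagonal entry is -1 where an edge is present, 0 otherwise; in the order [1, 2, 3, 4] the diagonal is [3, 3, 3, 3]. Computing det(xI - L) by cofactor expansion (or equivalently via sum-over-permutations) gives x^4 - 12x^3 + 48x^2 - 64x. The constant term is 0 because L is singular (the all-ones vector lies in its kernel). The eigenvalues sum to 12, which equals trace(L) = 2|E|. There is one zero in the spectrum, matching the 1 component.

x^4 - 12x^3 + 48x^2 - 64x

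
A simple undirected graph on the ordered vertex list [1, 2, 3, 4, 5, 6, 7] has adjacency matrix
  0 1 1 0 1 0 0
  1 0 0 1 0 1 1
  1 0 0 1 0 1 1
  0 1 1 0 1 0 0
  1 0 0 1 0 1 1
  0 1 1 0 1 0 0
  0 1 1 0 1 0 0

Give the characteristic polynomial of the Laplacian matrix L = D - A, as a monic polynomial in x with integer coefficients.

With the vertex order [1, 2, 3, 4, 5, 6, 7], the degrees are [3, 4, 4, 3, 4, 3, 3], giving D = diag(3, 4, 4, 3, 4, 3, 3) and L = D - A. Computing det(xI - L) by cofactor expansion (or equivalently via sum-over-permutations) gives x^7 - 24x^6 + 234x^5 - 1192x^4 + 3357x^3 - 4968x^2 + 3024x. The coefficient of x^6 equals -trace(L) = -24, matching the sum of degrees. There is one zero in the spectrum, matching the 1 component. By the matrix-tree theorem the graph has (1/7) * product of the nonzero eigenvalues = 432 spanning trees.

x^7 - 24x^6 + 234x^5 - 1192x^4 + 3357x^3 - 4968x^2 + 3024x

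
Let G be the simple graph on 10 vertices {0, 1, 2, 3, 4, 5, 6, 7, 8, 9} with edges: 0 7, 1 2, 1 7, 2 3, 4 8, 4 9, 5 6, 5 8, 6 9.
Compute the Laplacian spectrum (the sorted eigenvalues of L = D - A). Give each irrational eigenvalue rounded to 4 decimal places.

[0, 0, 0.3820, 1.3820, 1.3820, 1.3820, 2.6180, 3.6180, 3.6180, 3.6180]

Reading degrees in the order [0, 1, 2, 3, 4, 5, 6, 7, 8, 9] gives [1, 2, 2, 1, 2, 2, 2, 2, 2, 2]; set D = diag(1, 2, 2, 1, 2, 2, 2, 2, 2, 2) and form L = D - A. The multiplicity of 0 as a Laplacian eigenvalue equals the number of connected components. The 2 zero eigenvalues correspond to the 2 connected components. There are 2 zeros in the spectrum, matching the 2 components.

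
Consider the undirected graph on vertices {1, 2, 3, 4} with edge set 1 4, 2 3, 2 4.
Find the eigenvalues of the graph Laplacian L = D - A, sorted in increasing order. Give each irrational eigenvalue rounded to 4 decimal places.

[0, 0.5858, 2, 3.4142]

Each diagonal entry of L is the vertex degree and each off-diagonal entry is -1 where an edge is present, 0 otherwise; in the order [1, 2, 3, 4] the diagonal is [1, 2, 1, 2]. Diagonalising L (or applying a numerical eigensolver to the 4x4 matrix) gives the spectrum above.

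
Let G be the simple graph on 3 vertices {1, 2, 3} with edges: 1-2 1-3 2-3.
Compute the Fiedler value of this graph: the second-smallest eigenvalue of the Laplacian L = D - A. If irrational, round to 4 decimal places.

3

With the vertex order [1, 2, 3], the degrees are [2, 2, 2], giving D = diag(2, 2, 2) and L = D - A. The sorted Laplacian eigenvalues are [0, 3, 3]; the algebraic connectivity is the second entry, 3. There is one zero in the spectrum, matching the 1 component.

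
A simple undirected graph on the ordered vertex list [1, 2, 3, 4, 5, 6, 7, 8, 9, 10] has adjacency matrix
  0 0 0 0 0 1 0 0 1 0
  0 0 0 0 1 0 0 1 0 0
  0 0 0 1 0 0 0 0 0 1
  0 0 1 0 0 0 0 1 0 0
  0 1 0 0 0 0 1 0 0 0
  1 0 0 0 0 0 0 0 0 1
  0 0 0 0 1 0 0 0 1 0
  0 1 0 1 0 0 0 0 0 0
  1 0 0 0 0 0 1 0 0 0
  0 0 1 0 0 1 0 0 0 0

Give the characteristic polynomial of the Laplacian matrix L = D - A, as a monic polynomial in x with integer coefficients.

x^10 - 20x^9 + 170x^8 - 800x^7 + 2275x^6 - 4004x^5 + 4290x^4 - 2640x^3 + 825x^2 - 100x

With the vertex order [1, 2, 3, 4, 5, 6, 7, 8, 9, 10], the degrees are [2, 2, 2, 2, 2, 2, 2, 2, 2, 2], giving D = diag(2, 2, 2, 2, 2, 2, 2, 2, 2, 2) and L = D - A. L has integer entries, so p(x) = det(xI - L) has integer coefficients. Expanding the determinant yields x^10 - 20x^9 + 170x^8 - 800x^7 + 2275x^6 - 4004x^5 + 4290x^4 - 2640x^3 + 825x^2 - 100x. The coefficient of x^9 equals -trace(L) = -20, matching the sum of degrees. The eigenvalues sum to 20, which equals trace(L) = 2|E|.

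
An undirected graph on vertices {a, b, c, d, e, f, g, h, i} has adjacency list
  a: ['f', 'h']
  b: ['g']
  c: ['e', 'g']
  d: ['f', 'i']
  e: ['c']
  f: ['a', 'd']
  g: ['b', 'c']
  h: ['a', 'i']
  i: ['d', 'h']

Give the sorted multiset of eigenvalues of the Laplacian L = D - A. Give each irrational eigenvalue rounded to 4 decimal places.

[0, 0, 0.5858, 1.3820, 1.3820, 2, 3.4142, 3.6180, 3.6180]

Reading degrees in the order [a, b, c, d, e, f, g, h, i] gives [2, 1, 2, 2, 1, 2, 2, 2, 2]; set D = diag(2, 1, 2, 2, 1, 2, 2, 2, 2) and form L = D - A. Diagonalising L (or applying a numerical eigensolver to the 9x9 matrix) gives the spectrum above. The 2 zero eigenvalues correspond to the 2 connected components. There are 2 zeros in the spectrum, matching the 2 components.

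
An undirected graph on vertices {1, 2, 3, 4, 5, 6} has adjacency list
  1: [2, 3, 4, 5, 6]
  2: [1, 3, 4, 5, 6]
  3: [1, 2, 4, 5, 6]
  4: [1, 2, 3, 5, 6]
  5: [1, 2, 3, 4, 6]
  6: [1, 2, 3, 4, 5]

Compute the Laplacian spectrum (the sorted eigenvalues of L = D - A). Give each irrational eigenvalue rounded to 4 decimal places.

With the vertex order [1, 2, 3, 4, 5, 6], the degrees are [5, 5, 5, 5, 5, 5], giving D = diag(5, 5, 5, 5, 5, 5) and L = D - A. The multiplicity of 0 as a Laplacian eigenvalue equals the number of connected components. The largest eigenvalue, 6, is at most the vertex count 6.

[0, 6, 6, 6, 6, 6]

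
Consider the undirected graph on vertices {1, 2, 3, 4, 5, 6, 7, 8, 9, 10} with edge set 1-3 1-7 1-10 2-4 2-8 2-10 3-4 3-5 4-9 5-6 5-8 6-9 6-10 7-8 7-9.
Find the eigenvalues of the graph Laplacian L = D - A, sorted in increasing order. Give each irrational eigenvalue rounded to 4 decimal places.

Reading degrees in the order [1, 2, 3, 4, 5, 6, 7, 8, 9, 10] gives [3, 3, 3, 3, 3, 3, 3, 3, 3, 3]; set D = diag(3, 3, 3, 3, 3, 3, 3, 3, 3, 3) and form L = D - A. The multiplicity of 0 as a Laplacian eigenvalue equals the number of connected components. The largest eigenvalue, 5, is at most the vertex count 10. The eigenvalues sum to 30, which equals trace(L) = 2|E|.

[0, 2, 2, 2, 2, 2, 5, 5, 5, 5]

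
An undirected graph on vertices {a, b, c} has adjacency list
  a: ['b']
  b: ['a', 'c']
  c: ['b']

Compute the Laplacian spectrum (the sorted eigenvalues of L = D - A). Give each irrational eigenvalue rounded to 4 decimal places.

Each diagonal entry of L is the vertex degree and each off-diagonal entry is -1 where an edge is present, 0 otherwise; in the order [a, b, c] the diagonal is [1, 2, 1]. The multiplicity of 0 as a Laplacian eigenvalue equals the number of connected components. The largest eigenvalue, 3, is at most the vertex count 3.

[0, 1, 3]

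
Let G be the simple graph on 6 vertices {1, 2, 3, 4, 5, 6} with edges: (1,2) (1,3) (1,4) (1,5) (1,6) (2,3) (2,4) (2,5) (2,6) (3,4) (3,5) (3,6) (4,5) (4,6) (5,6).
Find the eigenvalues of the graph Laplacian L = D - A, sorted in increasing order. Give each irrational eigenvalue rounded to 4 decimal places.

Reading degrees in the order [1, 2, 3, 4, 5, 6] gives [5, 5, 5, 5, 5, 5]; set D = diag(5, 5, 5, 5, 5, 5) and form L = D - A. Diagonalising L (or applying a numerical eigensolver to the 6x6 matrix) gives the spectrum above. The single zero eigenvalue shows the graph is connected. There is one zero in the spectrum, matching the 1 component.

[0, 6, 6, 6, 6, 6]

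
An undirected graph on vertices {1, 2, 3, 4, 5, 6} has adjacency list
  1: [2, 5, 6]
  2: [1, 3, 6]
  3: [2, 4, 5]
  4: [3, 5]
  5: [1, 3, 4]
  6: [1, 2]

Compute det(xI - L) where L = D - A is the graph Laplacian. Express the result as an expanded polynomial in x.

Reading degrees in the order [1, 2, 3, 4, 5, 6] gives [3, 3, 3, 2, 3, 2]; set D = diag(3, 3, 3, 2, 3, 2) and form L = D - A. L has integer entries, so p(x) = det(xI - L) has integer coefficients. Expanding the determinant yields x^6 - 16x^5 + 98x^4 - 284x^3 + 381x^2 - 180x. The constant term is 0 because L is singular (the all-ones vector lies in its kernel). There is one zero in the spectrum, matching the 1 component.

x^6 - 16x^5 + 98x^4 - 284x^3 + 381x^2 - 180x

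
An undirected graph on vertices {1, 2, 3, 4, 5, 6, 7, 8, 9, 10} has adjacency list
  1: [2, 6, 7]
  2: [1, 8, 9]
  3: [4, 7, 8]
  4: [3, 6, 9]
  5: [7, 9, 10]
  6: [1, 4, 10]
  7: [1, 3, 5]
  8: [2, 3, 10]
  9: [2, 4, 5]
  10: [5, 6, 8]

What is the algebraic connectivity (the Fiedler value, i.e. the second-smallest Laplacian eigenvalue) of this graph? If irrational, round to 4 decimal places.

2

With the vertex order [1, 2, 3, 4, 5, 6, 7, 8, 9, 10], the degrees are [3, 3, 3, 3, 3, 3, 3, 3, 3, 3], giving D = diag(3, 3, 3, 3, 3, 3, 3, 3, 3, 3) and L = D - A. Computing the eigenvalues of L and sorting gives [0, 2, 2, 2, 2, 2, 5, 5, 5, 5]. The Fiedler value lambda_2 = 2 is strictly positive, so the graph is connected. The largest eigenvalue, 5, is at most the vertex count 10. The eigenvalues sum to 30, which equals trace(L) = 2|E|.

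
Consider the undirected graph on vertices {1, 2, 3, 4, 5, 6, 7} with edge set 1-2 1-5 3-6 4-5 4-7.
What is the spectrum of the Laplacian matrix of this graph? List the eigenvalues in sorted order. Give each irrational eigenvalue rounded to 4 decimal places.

Each diagonal entry of L is the vertex degree and each off-diagonal entry is -1 where an edge is present, 0 otherwise; in the order [1, 2, 3, 4, 5, 6, 7] the diagonal is [2, 1, 1, 2, 2, 1, 1]. L is symmetric positive semidefinite, so every eigenvalue is real and nonnegative. The 2 zero eigenvalues correspond to the 2 connected components. There are 2 zeros in the spectrum, matching the 2 components.

[0, 0, 0.3820, 1.3820, 2, 2.6180, 3.6180]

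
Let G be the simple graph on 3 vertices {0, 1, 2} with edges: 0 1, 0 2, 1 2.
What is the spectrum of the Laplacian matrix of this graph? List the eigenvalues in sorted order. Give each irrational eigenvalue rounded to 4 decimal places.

[0, 3, 3]

Reading degrees in the order [0, 1, 2] gives [2, 2, 2]; set D = diag(2, 2, 2) and form L = D - A. Since every row of L sums to 0, the all-ones vector is in the kernel and 0 is an eigenvalue. The largest eigenvalue, 3, is at most the vertex count 3. There is one zero in the spectrum, matching the 1 component.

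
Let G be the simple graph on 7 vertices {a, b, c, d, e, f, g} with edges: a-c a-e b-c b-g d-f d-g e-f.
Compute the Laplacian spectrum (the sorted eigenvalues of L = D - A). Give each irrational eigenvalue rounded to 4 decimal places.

Each diagonal entry of L is the vertex degree and each off-diagonal entry is -1 where an edge is present, 0 otherwise; in the order [a, b, c, d, e, f, g] the diagonal is [2, 2, 2, 2, 2, 2, 2]. Since every row of L sums to 0, the all-ones vector is in the kernel and 0 is an eigenvalue. The single zero eigenvalue shows the graph is connected. By the matrix-tree theorem the graph has (1/7) * product of the nonzero eigenvalues = 7 spanning trees.

[0, 0.7530, 0.7530, 2.4450, 2.4450, 3.8019, 3.8019]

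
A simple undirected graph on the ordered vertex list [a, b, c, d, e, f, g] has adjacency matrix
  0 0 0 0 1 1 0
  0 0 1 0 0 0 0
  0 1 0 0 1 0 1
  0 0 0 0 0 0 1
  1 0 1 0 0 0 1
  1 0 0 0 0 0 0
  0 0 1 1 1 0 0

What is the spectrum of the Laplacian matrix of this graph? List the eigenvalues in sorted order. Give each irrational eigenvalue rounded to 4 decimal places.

[0, 0.3820, 0.6972, 1.5858, 2.6180, 4.3028, 4.4142]

With the vertex order [a, b, c, d, e, f, g], the degrees are [2, 1, 3, 1, 3, 1, 3], giving D = diag(2, 1, 3, 1, 3, 1, 3) and L = D - A. The multiplicity of 0 as a Laplacian eigenvalue equals the number of connected components. The single zero eigenvalue shows the graph is connected. The eigenvalues sum to 14, which equals trace(L) = 2|E|.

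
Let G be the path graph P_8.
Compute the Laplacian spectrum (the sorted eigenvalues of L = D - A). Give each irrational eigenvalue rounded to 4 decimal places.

The graph has 8 vertices and degree multiset [2, 2, 2, 2, 2, 2, 1, 1]; D is the diagonal matrix of degrees and L = D - A. The multiplicity of 0 as a Laplacian eigenvalue equals the number of connected components. The single zero eigenvalue shows the graph is connected. The largest eigenvalue, 3.8478, is at most the vertex count 8.

[0, 0.1522, 0.5858, 1.2346, 2, 2.7654, 3.4142, 3.8478]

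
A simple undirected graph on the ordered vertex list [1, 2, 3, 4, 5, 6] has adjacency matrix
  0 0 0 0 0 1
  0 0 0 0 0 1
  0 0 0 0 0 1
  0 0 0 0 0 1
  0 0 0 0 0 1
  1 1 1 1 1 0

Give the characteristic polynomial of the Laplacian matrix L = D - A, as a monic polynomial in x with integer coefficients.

x^6 - 10x^5 + 30x^4 - 40x^3 + 25x^2 - 6x

With the vertex order [1, 2, 3, 4, 5, 6], the degrees are [1, 1, 1, 1, 1, 5], giving D = diag(1, 1, 1, 1, 1, 5) and L = D - A. The eigenvalues of L are [0, 1, 1, 1, 1, 6]; the characteristic polynomial is the product of (x - lambda_i), which multiplies out to x^6 - 10x^5 + 30x^4 - 40x^3 + 25x^2 - 6x. The coefficient of x^5 equals -trace(L) = -10, matching the sum of degrees.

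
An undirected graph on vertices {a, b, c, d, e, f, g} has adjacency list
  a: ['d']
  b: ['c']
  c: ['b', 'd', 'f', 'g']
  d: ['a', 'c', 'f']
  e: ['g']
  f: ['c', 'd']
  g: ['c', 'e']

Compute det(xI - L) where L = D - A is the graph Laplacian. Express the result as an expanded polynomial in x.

x^7 - 14x^6 + 73x^5 - 178x^4 + 210x^3 - 112x^2 + 21x

Each diagonal entry of L is the vertex degree and each off-diagonal entry is -1 where an edge is present, 0 otherwise; in the order [a, b, c, d, e, f, g] the diagonal is [1, 1, 4, 3, 1, 2, 2]. Computing det(xI - L) by cofactor expansion (or equivalently via sum-over-permutations) gives x^7 - 14x^6 + 73x^5 - 178x^4 + 210x^3 - 112x^2 + 21x. Since p(0) = det(-L) = 0, x divides p(x). The eigenvalues sum to 14, which equals trace(L) = 2|E|. The largest eigenvalue, 5.1819, is at most the vertex count 7.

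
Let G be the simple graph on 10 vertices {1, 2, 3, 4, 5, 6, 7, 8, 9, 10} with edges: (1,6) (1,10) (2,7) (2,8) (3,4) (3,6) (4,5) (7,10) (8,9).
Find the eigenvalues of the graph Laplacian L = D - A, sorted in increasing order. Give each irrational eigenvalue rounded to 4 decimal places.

With the vertex order [1, 2, 3, 4, 5, 6, 7, 8, 9, 10], the degrees are [2, 2, 2, 2, 1, 2, 2, 2, 1, 2], giving D = diag(2, 2, 2, 2, 1, 2, 2, 2, 1, 2) and L = D - A. The multiplicity of 0 as a Laplacian eigenvalue equals the number of connected components. The largest eigenvalue, 3.9021, is at most the vertex count 10.

[0, 0.0979, 0.3820, 0.8244, 1.3820, 2, 2.6180, 3.1756, 3.6180, 3.9021]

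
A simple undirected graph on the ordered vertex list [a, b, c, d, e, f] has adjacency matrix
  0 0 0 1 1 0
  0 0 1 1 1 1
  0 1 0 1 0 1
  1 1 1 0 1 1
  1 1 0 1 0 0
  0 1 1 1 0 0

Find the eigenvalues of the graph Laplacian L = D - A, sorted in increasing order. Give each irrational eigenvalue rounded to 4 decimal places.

[0, 1.5188, 3.3111, 4, 5.1701, 6]

Reading degrees in the order [a, b, c, d, e, f] gives [2, 4, 3, 5, 3, 3]; set D = diag(2, 4, 3, 5, 3, 3) and form L = D - A. Since every row of L sums to 0, the all-ones vector is in the kernel and 0 is an eigenvalue. There is one zero in the spectrum, matching the 1 component.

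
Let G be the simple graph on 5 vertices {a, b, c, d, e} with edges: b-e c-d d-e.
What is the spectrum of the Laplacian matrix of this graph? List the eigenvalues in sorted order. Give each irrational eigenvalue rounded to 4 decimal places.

[0, 0, 0.5858, 2, 3.4142]

Each diagonal entry of L is the vertex degree and each off-diagonal entry is -1 where an edge is present, 0 otherwise; in the order [a, b, c, d, e] the diagonal is [0, 1, 1, 2, 2]. Diagonalising L (or applying a numerical eigensolver to the 5x5 matrix) gives the spectrum above. The 2 zero eigenvalues correspond to the 2 connected components. There are 2 zeros in the spectrum, matching the 2 components. The eigenvalues sum to 6, which equals trace(L) = 2|E|.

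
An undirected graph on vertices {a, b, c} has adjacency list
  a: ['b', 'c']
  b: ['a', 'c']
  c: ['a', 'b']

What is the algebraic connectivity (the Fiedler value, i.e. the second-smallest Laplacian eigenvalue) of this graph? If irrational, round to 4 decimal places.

Reading degrees in the order [a, b, c] gives [2, 2, 2]; set D = diag(2, 2, 2) and form L = D - A. The smallest Laplacian eigenvalue is always 0. The next one, lambda_2 = 3, measures how hard the graph is to disconnect: larger values mean better connectivity. By the matrix-tree theorem the graph has (1/3) * product of the nonzero eigenvalues = 3 spanning trees. There is one zero in the spectrum, matching the 1 component.

3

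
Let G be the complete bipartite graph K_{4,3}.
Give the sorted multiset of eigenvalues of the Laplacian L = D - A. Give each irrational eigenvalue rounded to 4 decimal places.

[0, 3, 3, 3, 4, 4, 7]

The graph has 7 vertices and degree multiset [4, 4, 4, 3, 3, 3, 3]; D is the diagonal matrix of degrees and L = D - A. Diagonalising L (or applying a numerical eigensolver to the 7x7 matrix) gives the spectrum above.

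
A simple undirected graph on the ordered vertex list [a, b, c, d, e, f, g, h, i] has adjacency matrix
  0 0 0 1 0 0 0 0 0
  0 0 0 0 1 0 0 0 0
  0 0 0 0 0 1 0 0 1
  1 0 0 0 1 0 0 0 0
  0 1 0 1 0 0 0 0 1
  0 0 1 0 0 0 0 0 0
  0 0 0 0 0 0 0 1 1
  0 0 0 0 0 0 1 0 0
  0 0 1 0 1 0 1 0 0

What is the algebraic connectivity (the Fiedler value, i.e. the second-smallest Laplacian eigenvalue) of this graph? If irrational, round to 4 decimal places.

0.2311

Each diagonal entry of L is the vertex degree and each off-diagonal entry is -1 where an edge is present, 0 otherwise; in the order [a, b, c, d, e, f, g, h, i] the diagonal is [1, 1, 2, 2, 3, 1, 2, 1, 3]. The smallest Laplacian eigenvalue is always 0. The next one, lambda_2 = 0.2311, measures how hard the graph is to disconnect: larger values mean better connectivity.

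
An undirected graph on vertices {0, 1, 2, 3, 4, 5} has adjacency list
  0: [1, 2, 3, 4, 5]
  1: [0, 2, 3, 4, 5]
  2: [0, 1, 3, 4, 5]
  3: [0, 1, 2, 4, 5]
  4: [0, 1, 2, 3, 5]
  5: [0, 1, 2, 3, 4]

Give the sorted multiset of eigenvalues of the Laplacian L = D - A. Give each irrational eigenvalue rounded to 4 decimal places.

[0, 6, 6, 6, 6, 6]

Each diagonal entry of L is the vertex degree and each off-diagonal entry is -1 where an edge is present, 0 otherwise; in the order [0, 1, 2, 3, 4, 5] the diagonal is [5, 5, 5, 5, 5, 5]. Since every row of L sums to 0, the all-ones vector is in the kernel and 0 is an eigenvalue. The single zero eigenvalue shows the graph is connected. The largest eigenvalue, 6, is at most the vertex count 6. There is one zero in the spectrum, matching the 1 component.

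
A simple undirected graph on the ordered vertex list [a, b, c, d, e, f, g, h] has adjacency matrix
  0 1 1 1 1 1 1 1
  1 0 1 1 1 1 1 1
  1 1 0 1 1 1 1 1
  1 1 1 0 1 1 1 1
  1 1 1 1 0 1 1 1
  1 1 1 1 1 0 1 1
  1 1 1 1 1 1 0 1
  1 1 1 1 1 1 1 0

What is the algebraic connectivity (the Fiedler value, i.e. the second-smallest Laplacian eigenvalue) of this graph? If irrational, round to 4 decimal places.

With the vertex order [a, b, c, d, e, f, g, h], the degrees are [7, 7, 7, 7, 7, 7, 7, 7], giving D = diag(7, 7, 7, 7, 7, 7, 7, 7) and L = D - A. The sorted Laplacian eigenvalues are [0, 8, 8, 8, 8, 8, 8, 8]; the algebraic connectivity is the second entry, 8. There is one zero in the spectrum, matching the 1 component. The largest eigenvalue, 8, is at most the vertex count 8.

8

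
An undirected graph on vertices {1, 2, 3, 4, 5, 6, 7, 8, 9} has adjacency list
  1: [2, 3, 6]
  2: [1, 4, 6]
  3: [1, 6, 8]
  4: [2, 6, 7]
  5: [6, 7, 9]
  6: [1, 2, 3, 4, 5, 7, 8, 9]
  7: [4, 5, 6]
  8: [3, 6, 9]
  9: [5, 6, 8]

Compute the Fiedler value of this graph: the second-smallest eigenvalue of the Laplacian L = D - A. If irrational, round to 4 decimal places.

With the vertex order [1, 2, 3, 4, 5, 6, 7, 8, 9], the degrees are [3, 3, 3, 3, 3, 8, 3, 3, 3], giving D = diag(3, 3, 3, 3, 3, 8, 3, 3, 3) and L = D - A. The sorted Laplacian eigenvalues are [0, 1.5858, 1.5858, 3, 3, 4.4142, 4.4142, 5, 9]; the algebraic connectivity is the second entry, 1.5858.

1.5858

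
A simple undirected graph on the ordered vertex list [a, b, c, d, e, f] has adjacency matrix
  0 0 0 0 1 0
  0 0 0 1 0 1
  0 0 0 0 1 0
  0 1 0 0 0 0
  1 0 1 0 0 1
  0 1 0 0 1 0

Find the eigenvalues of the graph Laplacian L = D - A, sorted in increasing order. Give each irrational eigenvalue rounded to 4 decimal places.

[0, 0.3249, 1, 1.4608, 3, 4.2143]

Each diagonal entry of L is the vertex degree and each off-diagonal entry is -1 where an edge is present, 0 otherwise; in the order [a, b, c, d, e, f] the diagonal is [1, 2, 1, 1, 3, 2]. L is symmetric positive semidefinite, so every eigenvalue is real and nonnegative. There is one zero in the spectrum, matching the 1 component. The eigenvalues sum to 10, which equals trace(L) = 2|E|.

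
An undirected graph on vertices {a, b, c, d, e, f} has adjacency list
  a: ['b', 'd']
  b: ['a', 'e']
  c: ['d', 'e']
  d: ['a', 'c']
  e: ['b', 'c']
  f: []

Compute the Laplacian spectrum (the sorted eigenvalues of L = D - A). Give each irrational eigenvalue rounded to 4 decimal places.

With the vertex order [a, b, c, d, e, f], the degrees are [2, 2, 2, 2, 2, 0], giving D = diag(2, 2, 2, 2, 2, 0) and L = D - A. L is symmetric positive semidefinite, so every eigenvalue is real and nonnegative. The 2 zero eigenvalues correspond to the 2 connected components. The largest eigenvalue, 3.6180, is at most the vertex count 6.

[0, 0, 1.3820, 1.3820, 3.6180, 3.6180]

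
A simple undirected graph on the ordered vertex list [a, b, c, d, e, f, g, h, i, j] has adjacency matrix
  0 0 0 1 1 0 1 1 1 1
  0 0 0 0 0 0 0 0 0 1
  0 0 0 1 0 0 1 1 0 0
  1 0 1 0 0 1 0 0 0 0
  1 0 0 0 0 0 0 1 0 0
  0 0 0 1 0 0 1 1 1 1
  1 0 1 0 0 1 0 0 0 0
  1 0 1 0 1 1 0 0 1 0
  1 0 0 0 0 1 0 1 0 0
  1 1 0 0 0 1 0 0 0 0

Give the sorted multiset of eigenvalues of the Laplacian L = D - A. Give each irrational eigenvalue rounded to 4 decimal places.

[0, 0.6549, 1.7050, 2.3965, 3, 3.1058, 3.9111, 5.3235, 5.9545, 7.9488]

Reading degrees in the order [a, b, c, d, e, f, g, h, i, j] gives [6, 1, 3, 3, 2, 5, 3, 5, 3, 3]; set D = diag(6, 1, 3, 3, 2, 5, 3, 5, 3, 3) and form L = D - A. Since every row of L sums to 0, the all-ones vector is in the kernel and 0 is an eigenvalue. The single zero eigenvalue shows the graph is connected. By the matrix-tree theorem the graph has (1/10) * product of the nonzero eigenvalues = 2457 spanning trees.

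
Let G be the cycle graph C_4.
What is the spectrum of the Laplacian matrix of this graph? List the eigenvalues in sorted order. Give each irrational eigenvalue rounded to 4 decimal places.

The graph has 4 vertices and degree multiset [2, 2, 2, 2]; D is the diagonal matrix of degrees and L = D - A. The multiplicity of 0 as a Laplacian eigenvalue equals the number of connected components. The single zero eigenvalue shows the graph is connected. The eigenvalues sum to 8, which equals trace(L) = 2|E|.

[0, 2, 2, 4]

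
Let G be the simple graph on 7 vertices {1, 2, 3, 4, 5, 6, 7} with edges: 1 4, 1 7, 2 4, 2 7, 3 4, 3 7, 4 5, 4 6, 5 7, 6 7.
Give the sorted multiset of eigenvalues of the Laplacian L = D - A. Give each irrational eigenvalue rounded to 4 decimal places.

[0, 2, 2, 2, 2, 5, 7]

With the vertex order [1, 2, 3, 4, 5, 6, 7], the degrees are [2, 2, 2, 5, 2, 2, 5], giving D = diag(2, 2, 2, 5, 2, 2, 5) and L = D - A. L is symmetric positive semidefinite, so every eigenvalue is real and nonnegative. The single zero eigenvalue shows the graph is connected.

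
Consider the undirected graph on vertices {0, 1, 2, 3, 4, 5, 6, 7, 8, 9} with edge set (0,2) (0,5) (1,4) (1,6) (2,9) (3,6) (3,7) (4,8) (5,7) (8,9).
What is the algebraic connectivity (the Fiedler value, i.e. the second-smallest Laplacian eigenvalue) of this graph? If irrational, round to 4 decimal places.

Each diagonal entry of L is the vertex degree and each off-diagonal entry is -1 where an edge is present, 0 otherwise; in the order [0, 1, 2, 3, 4, 5, 6, 7, 8, 9] the diagonal is [2, 2, 2, 2, 2, 2, 2, 2, 2, 2]. The smallest Laplacian eigenvalue is always 0. The next one, lambda_2 = 0.3820, measures how hard the graph is to disconnect: larger values mean better connectivity. The eigenvalues sum to 20, which equals trace(L) = 2|E|. By the matrix-tree theorem the graph has (1/10) * product of the nonzero eigenvalues = 10 spanning trees.

0.3820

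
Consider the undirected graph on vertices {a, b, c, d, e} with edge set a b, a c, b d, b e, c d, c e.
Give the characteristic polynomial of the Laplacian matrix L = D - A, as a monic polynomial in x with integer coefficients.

Each diagonal entry of L is the vertex degree and each off-diagonal entry is -1 where an edge is present, 0 otherwise; in the order [a, b, c, d, e] the diagonal is [2, 3, 3, 2, 2]. The eigenvalues of L are [0, 2, 2, 3, 5]; the characteristic polynomial is the product of (x - lambda_i), which multiplies out to x^5 - 12x^4 + 51x^3 - 92x^2 + 60x. Since p(0) = det(-L) = 0, x divides p(x). By the matrix-tree theorem the graph has (1/5) * product of the nonzero eigenvalues = 12 spanning trees.

x^5 - 12x^4 + 51x^3 - 92x^2 + 60x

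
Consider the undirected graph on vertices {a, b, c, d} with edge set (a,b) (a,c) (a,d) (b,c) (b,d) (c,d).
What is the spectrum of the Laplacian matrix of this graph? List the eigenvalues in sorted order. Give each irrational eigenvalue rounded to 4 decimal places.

With the vertex order [a, b, c, d], the degrees are [3, 3, 3, 3], giving D = diag(3, 3, 3, 3) and L = D - A. Diagonalising L (or applying a numerical eigensolver to the 4x4 matrix) gives the spectrum above. The single zero eigenvalue shows the graph is connected. There is one zero in the spectrum, matching the 1 component.

[0, 4, 4, 4]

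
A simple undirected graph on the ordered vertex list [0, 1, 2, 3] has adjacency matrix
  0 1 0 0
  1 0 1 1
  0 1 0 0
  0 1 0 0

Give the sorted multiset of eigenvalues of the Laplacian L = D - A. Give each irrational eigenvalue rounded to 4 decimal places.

[0, 1, 1, 4]

Reading degrees in the order [0, 1, 2, 3] gives [1, 3, 1, 1]; set D = diag(1, 3, 1, 1) and form L = D - A. Diagonalising L (or applying a numerical eigensolver to the 4x4 matrix) gives the spectrum above. The eigenvalues sum to 6, which equals trace(L) = 2|E|. The largest eigenvalue, 4, is at most the vertex count 4.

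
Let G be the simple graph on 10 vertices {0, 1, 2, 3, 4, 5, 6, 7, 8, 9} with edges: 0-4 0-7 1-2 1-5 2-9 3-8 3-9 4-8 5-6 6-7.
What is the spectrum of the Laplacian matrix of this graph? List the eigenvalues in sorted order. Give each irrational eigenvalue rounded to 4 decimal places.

[0, 0.3820, 0.3820, 1.3820, 1.3820, 2.6180, 2.6180, 3.6180, 3.6180, 4]

Each diagonal entry of L is the vertex degree and each off-diagonal entry is -1 where an edge is present, 0 otherwise; in the order [0, 1, 2, 3, 4, 5, 6, 7, 8, 9] the diagonal is [2, 2, 2, 2, 2, 2, 2, 2, 2, 2]. The multiplicity of 0 as a Laplacian eigenvalue equals the number of connected components. The single zero eigenvalue shows the graph is connected. The eigenvalues sum to 20, which equals trace(L) = 2|E|.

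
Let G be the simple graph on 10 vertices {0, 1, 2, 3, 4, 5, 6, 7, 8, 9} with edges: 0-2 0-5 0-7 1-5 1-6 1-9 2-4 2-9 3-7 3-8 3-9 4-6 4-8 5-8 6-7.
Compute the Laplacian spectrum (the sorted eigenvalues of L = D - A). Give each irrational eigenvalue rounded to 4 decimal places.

Each diagonal entry of L is the vertex degree and each off-diagonal entry is -1 where an edge is present, 0 otherwise; in the order [0, 1, 2, 3, 4, 5, 6, 7, 8, 9] the diagonal is [3, 3, 3, 3, 3, 3, 3, 3, 3, 3]. The multiplicity of 0 as a Laplacian eigenvalue equals the number of connected components. The single zero eigenvalue shows the graph is connected. There is one zero in the spectrum, matching the 1 component.

[0, 2, 2, 2, 2, 2, 5, 5, 5, 5]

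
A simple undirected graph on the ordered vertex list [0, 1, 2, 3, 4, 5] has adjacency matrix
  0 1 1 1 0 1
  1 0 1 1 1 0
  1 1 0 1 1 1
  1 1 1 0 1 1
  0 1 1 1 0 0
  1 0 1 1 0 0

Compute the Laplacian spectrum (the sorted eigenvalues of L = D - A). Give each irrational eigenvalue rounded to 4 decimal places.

Reading degrees in the order [0, 1, 2, 3, 4, 5] gives [4, 4, 5, 5, 3, 3]; set D = diag(4, 4, 5, 5, 3, 3) and form L = D - A. The multiplicity of 0 as a Laplacian eigenvalue equals the number of connected components. The eigenvalues sum to 24, which equals trace(L) = 2|E|.

[0, 2.5858, 4, 5.4142, 6, 6]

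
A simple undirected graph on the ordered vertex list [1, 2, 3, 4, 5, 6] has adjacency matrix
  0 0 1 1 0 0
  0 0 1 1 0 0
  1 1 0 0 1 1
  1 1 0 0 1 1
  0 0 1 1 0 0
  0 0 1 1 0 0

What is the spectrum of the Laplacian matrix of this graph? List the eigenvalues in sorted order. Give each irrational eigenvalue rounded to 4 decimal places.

[0, 2, 2, 2, 4, 6]

Reading degrees in the order [1, 2, 3, 4, 5, 6] gives [2, 2, 4, 4, 2, 2]; set D = diag(2, 2, 4, 4, 2, 2) and form L = D - A. L is symmetric positive semidefinite, so every eigenvalue is real and nonnegative. The single zero eigenvalue shows the graph is connected. There is one zero in the spectrum, matching the 1 component.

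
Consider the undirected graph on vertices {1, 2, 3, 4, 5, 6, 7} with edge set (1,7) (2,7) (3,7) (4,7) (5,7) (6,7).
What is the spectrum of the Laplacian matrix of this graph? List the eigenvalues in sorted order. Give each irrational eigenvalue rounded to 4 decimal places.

[0, 1, 1, 1, 1, 1, 7]

Reading degrees in the order [1, 2, 3, 4, 5, 6, 7] gives [1, 1, 1, 1, 1, 1, 6]; set D = diag(1, 1, 1, 1, 1, 1, 6) and form L = D - A. Diagonalising L (or applying a numerical eigensolver to the 7x7 matrix) gives the spectrum above. The single zero eigenvalue shows the graph is connected. The eigenvalues sum to 12, which equals trace(L) = 2|E|. The largest eigenvalue, 7, is at most the vertex count 7.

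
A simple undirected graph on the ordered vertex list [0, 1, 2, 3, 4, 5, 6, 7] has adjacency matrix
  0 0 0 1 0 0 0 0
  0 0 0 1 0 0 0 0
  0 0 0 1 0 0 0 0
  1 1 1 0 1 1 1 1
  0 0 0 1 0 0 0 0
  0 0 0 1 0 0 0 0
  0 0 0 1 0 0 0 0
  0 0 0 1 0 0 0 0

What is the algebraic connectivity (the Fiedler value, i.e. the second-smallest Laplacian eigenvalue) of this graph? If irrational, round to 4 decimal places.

1

Reading degrees in the order [0, 1, 2, 3, 4, 5, 6, 7] gives [1, 1, 1, 7, 1, 1, 1, 1]; set D = diag(1, 1, 1, 7, 1, 1, 1, 1) and form L = D - A. Computing the eigenvalues of L and sorting gives [0, 1, 1, 1, 1, 1, 1, 8]. The Fiedler value lambda_2 = 1 is strictly positive, so the graph is connected. By the matrix-tree theorem the graph has (1/8) * product of the nonzero eigenvalues = 1 spanning tree.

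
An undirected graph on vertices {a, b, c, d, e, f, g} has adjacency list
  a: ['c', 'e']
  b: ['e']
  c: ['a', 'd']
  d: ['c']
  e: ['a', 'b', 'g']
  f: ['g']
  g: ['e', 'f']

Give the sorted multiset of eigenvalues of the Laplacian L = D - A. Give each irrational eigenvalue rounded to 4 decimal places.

With the vertex order [a, b, c, d, e, f, g], the degrees are [2, 1, 2, 1, 3, 1, 2], giving D = diag(2, 1, 2, 1, 3, 1, 2) and L = D - A. L is symmetric positive semidefinite, so every eigenvalue is real and nonnegative.

[0, 0.2603, 0.6262, 1.4055, 2.2742, 3.0996, 4.3342]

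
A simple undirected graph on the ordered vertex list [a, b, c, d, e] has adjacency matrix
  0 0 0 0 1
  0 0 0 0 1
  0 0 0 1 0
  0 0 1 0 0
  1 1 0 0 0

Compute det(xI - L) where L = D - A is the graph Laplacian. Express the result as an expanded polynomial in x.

With the vertex order [a, b, c, d, e], the degrees are [1, 1, 1, 1, 2], giving D = diag(1, 1, 1, 1, 2) and L = D - A. L has integer entries, so p(x) = det(xI - L) has integer coefficients. Expanding the determinant yields x^5 - 6x^4 + 11x^3 - 6x^2. Since p(0) = det(-L) = 0, x divides p(x). The eigenvalues sum to 6, which equals trace(L) = 2|E|. There are 2 zeros in the spectrum, matching the 2 components.

x^5 - 6x^4 + 11x^3 - 6x^2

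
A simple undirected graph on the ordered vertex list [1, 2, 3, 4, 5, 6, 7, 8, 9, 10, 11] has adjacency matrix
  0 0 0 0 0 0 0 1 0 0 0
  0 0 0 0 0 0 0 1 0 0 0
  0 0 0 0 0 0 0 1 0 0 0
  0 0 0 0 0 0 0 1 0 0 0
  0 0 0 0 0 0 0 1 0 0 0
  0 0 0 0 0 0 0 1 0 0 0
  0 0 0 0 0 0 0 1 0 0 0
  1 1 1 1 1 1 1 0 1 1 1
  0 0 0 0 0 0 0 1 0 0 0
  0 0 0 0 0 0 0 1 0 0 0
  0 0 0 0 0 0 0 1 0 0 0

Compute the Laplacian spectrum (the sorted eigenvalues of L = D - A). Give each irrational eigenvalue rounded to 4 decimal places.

[0, 1, 1, 1, 1, 1, 1, 1, 1, 1, 11]

Each diagonal entry of L is the vertex degree and each off-diagonal entry is -1 where an edge is present, 0 otherwise; in the order [1, 2, 3, 4, 5, 6, 7, 8, 9, 10, 11] the diagonal is [1, 1, 1, 1, 1, 1, 1, 10, 1, 1, 1]. The multiplicity of 0 as a Laplacian eigenvalue equals the number of connected components. The eigenvalues sum to 20, which equals trace(L) = 2|E|.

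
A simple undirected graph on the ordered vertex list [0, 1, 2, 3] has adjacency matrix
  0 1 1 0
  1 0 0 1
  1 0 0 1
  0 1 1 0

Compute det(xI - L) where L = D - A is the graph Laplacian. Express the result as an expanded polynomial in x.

Reading degrees in the order [0, 1, 2, 3] gives [2, 2, 2, 2]; set D = diag(2, 2, 2, 2) and form L = D - A. The eigenvalues of L are [0, 2, 2, 4]; the characteristic polynomial is the product of (x - lambda_i), which multiplies out to x^4 - 8x^3 + 20x^2 - 16x. The coefficient of x^3 equals -trace(L) = -8, matching the sum of degrees. There is one zero in the spectrum, matching the 1 component. The largest eigenvalue, 4, is at most the vertex count 4.

x^4 - 8x^3 + 20x^2 - 16x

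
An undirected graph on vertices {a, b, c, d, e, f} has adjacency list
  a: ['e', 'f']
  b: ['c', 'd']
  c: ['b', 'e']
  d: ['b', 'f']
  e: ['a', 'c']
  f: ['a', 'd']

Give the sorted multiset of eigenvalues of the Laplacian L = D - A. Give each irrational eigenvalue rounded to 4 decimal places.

[0, 1, 1, 3, 3, 4]

Each diagonal entry of L is the vertex degree and each off-diagonal entry is -1 where an edge is present, 0 otherwise; in the order [a, b, c, d, e, f] the diagonal is [2, 2, 2, 2, 2, 2]. The multiplicity of 0 as a Laplacian eigenvalue equals the number of connected components. The single zero eigenvalue shows the graph is connected. The eigenvalues sum to 12, which equals trace(L) = 2|E|.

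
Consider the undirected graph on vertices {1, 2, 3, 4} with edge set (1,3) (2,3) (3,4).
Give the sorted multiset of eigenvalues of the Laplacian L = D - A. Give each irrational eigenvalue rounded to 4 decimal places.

[0, 1, 1, 4]

Each diagonal entry of L is the vertex degree and each off-diagonal entry is -1 where an edge is present, 0 otherwise; in the order [1, 2, 3, 4] the diagonal is [1, 1, 3, 1]. L is symmetric positive semidefinite, so every eigenvalue is real and nonnegative. There is one zero in the spectrum, matching the 1 component.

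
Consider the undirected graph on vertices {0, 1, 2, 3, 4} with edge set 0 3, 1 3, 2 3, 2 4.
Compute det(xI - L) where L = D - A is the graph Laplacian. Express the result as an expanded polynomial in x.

Each diagonal entry of L is the vertex degree and each off-diagonal entry is -1 where an edge is present, 0 otherwise; in the order [0, 1, 2, 3, 4] the diagonal is [1, 1, 2, 3, 1]. Computing det(xI - L) by cofactor expansion (or equivalently via sum-over-permutations) gives x^5 - 8x^4 + 20x^3 - 18x^2 + 5x. Since p(0) = det(-L) = 0, x divides p(x). The eigenvalues sum to 8, which equals trace(L) = 2|E|. By the matrix-tree theorem the graph has (1/5) * product of the nonzero eigenvalues = 1 spanning tree.

x^5 - 8x^4 + 20x^3 - 18x^2 + 5x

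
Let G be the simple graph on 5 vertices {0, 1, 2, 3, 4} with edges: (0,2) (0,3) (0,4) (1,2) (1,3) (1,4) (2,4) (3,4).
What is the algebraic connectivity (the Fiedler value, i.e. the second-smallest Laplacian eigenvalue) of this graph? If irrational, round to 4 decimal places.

Reading degrees in the order [0, 1, 2, 3, 4] gives [3, 3, 3, 3, 4]; set D = diag(3, 3, 3, 3, 4) and form L = D - A. Computing the eigenvalues of L and sorting gives [0, 3, 3, 5, 5]. The Fiedler value lambda_2 = 3 is strictly positive, so the graph is connected. There is one zero in the spectrum, matching the 1 component. The eigenvalues sum to 16, which equals trace(L) = 2|E|.

3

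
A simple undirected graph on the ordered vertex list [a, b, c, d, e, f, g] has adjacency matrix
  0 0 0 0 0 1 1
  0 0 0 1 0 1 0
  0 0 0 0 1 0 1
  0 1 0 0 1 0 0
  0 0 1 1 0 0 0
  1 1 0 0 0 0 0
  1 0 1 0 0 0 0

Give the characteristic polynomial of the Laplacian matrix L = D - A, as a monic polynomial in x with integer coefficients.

Reading degrees in the order [a, b, c, d, e, f, g] gives [2, 2, 2, 2, 2, 2, 2]; set D = diag(2, 2, 2, 2, 2, 2, 2) and form L = D - A. Computing det(xI - L) by cofactor expansion (or equivalently via sum-over-permutations) gives x^7 - 14x^6 + 77x^5 - 210x^4 + 294x^3 - 196x^2 + 49x. The constant term is 0 because L is singular (the all-ones vector lies in its kernel).

x^7 - 14x^6 + 77x^5 - 210x^4 + 294x^3 - 196x^2 + 49x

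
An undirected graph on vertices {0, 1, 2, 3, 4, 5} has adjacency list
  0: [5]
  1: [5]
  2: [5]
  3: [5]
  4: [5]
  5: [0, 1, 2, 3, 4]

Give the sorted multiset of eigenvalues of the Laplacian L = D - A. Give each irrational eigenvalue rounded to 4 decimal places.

Reading degrees in the order [0, 1, 2, 3, 4, 5] gives [1, 1, 1, 1, 1, 5]; set D = diag(1, 1, 1, 1, 1, 5) and form L = D - A. Diagonalising L (or applying a numerical eigensolver to the 6x6 matrix) gives the spectrum above. The largest eigenvalue, 6, is at most the vertex count 6. By the matrix-tree theorem the graph has (1/6) * product of the nonzero eigenvalues = 1 spanning tree.

[0, 1, 1, 1, 1, 6]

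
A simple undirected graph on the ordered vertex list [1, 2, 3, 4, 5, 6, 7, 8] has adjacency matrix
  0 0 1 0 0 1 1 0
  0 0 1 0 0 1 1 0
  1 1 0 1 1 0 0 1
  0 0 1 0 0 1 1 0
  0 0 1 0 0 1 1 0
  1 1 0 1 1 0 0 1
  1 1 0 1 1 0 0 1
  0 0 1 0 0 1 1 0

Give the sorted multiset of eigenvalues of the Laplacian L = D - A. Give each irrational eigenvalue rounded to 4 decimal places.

Reading degrees in the order [1, 2, 3, 4, 5, 6, 7, 8] gives [3, 3, 5, 3, 3, 5, 5, 3]; set D = diag(3, 3, 5, 3, 3, 5, 5, 3) and form L = D - A. L is symmetric positive semidefinite, so every eigenvalue is real and nonnegative. The single zero eigenvalue shows the graph is connected. There is one zero in the spectrum, matching the 1 component.

[0, 3, 3, 3, 3, 5, 5, 8]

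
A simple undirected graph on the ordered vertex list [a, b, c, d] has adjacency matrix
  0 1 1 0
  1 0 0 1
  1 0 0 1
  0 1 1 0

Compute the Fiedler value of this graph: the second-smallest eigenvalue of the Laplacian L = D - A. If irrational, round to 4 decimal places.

With the vertex order [a, b, c, d], the degrees are [2, 2, 2, 2], giving D = diag(2, 2, 2, 2) and L = D - A. Computing the eigenvalues of L and sorting gives [0, 2, 2, 4]. The Fiedler value lambda_2 = 2 is strictly positive, so the graph is connected. There is one zero in the spectrum, matching the 1 component.

2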